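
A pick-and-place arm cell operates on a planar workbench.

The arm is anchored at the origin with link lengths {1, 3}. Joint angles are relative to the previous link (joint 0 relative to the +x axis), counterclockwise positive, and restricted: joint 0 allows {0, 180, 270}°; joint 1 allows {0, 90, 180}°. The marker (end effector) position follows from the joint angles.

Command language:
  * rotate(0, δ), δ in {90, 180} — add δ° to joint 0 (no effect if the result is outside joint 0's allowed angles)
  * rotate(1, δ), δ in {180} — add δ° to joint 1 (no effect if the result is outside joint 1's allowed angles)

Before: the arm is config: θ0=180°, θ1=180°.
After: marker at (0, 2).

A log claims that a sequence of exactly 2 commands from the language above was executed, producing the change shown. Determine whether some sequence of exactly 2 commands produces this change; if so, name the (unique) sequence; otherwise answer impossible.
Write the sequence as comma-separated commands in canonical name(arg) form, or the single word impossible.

key: order matters: swapping rotate(0, 90) and rotate(0, 180) lands elsewhere
start: config: θ0=180°, θ1=180°
step 1 (rotate(0, 90)): config: θ0=270°, θ1=180°
step 2 (rotate(0, 180)): config: θ0=270°, θ1=180°
no rival 2-sequence matches.

rotate(0, 90), rotate(0, 180)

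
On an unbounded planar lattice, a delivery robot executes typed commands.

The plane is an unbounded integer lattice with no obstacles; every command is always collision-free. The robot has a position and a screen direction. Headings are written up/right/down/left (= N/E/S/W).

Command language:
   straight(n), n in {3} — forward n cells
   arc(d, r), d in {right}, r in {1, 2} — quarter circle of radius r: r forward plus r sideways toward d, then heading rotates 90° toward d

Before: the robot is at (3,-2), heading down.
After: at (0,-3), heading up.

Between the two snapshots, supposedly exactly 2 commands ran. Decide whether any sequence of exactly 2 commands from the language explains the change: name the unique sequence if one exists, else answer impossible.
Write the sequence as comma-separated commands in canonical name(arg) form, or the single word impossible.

key: running arc(right, 1) before arc(right, 2) would end elsewhere — order is forced
t0: at (3,-2), heading down
1. arc(right, 2) → at (1,-4), heading left
2. arc(right, 1) → at (0,-3), heading up
no other 2-command option fits: unique.

arc(right, 2), arc(right, 1)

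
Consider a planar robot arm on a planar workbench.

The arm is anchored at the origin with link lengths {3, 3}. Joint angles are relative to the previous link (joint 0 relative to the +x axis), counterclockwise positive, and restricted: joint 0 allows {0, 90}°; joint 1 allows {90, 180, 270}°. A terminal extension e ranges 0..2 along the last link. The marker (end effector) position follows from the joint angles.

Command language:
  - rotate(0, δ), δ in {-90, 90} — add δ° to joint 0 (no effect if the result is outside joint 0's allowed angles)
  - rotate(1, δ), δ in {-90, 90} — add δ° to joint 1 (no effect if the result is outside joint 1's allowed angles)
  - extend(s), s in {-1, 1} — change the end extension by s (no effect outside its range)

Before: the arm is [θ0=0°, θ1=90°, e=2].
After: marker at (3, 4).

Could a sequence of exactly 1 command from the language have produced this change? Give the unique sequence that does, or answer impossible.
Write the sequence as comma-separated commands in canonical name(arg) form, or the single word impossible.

begin: [θ0=0°, θ1=90°, e=2]
step 1 (extend(-1)): [θ0=0°, θ1=90°, e=1]
all 6 alternatives checked — unique.

extend(-1)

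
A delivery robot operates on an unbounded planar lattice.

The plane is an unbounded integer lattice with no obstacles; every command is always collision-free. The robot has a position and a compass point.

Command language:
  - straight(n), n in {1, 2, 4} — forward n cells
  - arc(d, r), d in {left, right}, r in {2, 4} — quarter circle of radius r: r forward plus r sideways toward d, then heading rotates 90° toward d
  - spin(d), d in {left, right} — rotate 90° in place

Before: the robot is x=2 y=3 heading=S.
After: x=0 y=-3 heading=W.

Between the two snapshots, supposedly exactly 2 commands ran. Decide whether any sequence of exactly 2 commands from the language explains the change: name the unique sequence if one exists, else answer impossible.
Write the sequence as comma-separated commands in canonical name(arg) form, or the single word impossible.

key: cell and facing (now W) both changed — the 2 commands mix motion and turning
initial: x=2 y=3 heading=S
t=1 straight(4) ⇒ x=2 y=-1 heading=S
t=2 arc(right, 2) ⇒ x=0 y=-3 heading=W
no other 2-command option fits: unique.

straight(4), arc(right, 2)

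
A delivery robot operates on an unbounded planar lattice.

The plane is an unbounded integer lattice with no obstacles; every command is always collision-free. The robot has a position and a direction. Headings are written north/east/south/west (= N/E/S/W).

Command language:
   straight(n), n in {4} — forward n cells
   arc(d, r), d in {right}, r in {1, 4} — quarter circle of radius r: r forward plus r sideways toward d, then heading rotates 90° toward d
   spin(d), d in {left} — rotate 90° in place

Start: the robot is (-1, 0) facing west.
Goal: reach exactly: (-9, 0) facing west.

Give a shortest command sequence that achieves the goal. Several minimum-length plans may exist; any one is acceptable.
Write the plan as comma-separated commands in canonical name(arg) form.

t0: (-1, 0) facing west
1. straight(4) → (-5, 0) facing west
2. straight(4) → (-9, 0) facing west
minimal: 2 command(s), checked below 2.

straight(4), straight(4)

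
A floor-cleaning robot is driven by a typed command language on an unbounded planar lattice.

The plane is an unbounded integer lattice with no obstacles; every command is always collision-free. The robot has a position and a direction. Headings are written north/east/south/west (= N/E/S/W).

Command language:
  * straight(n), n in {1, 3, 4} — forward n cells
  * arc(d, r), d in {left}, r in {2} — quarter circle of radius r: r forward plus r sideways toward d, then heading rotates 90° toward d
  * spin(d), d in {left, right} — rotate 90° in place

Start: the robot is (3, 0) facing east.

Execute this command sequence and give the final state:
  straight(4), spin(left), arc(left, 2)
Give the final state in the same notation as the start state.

begin: (3, 0) facing east
1. straight(4) → (7, 0) facing east
2. spin(left) → (7, 0) facing north
3. arc(left, 2) → (5, 2) facing west

(5, 2) facing west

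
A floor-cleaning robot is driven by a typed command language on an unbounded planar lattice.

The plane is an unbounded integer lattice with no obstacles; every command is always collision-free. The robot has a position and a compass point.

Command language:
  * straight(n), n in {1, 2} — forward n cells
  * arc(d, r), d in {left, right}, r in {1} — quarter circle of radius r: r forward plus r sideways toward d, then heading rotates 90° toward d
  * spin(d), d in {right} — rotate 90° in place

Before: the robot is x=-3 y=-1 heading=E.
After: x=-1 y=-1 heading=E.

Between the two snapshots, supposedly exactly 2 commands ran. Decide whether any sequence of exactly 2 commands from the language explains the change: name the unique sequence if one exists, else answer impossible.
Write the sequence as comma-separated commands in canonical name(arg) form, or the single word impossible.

key: still facing E at the end — nothing in the sequence rotates
begin: x=-3 y=-1 heading=E
[1] after straight(1): x=-2 y=-1 heading=E
[2] after straight(1): x=-1 y=-1 heading=E
uniquely the one of 25 2-step routes that fits.

straight(1), straight(1)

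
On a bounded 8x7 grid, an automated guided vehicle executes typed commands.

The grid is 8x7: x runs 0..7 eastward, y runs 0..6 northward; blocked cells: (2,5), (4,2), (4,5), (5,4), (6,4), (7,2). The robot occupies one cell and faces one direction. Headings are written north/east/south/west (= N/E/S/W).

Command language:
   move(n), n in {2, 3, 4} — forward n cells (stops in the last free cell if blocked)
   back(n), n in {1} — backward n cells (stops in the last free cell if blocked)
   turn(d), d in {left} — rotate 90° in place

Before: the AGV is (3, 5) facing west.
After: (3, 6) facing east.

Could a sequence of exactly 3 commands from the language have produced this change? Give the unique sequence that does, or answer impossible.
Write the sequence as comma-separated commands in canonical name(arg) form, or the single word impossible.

turn(left), back(1), turn(left)

key: position moved to (3,6) AND the heading swung to E — translation plus rotation needed
from: (3, 5) facing west
step 1 (turn(left)): (3, 5) facing south
step 2 (back(1)): (3, 6) facing south
step 3 (turn(left)): (3, 6) facing east
no rival 3-sequence matches.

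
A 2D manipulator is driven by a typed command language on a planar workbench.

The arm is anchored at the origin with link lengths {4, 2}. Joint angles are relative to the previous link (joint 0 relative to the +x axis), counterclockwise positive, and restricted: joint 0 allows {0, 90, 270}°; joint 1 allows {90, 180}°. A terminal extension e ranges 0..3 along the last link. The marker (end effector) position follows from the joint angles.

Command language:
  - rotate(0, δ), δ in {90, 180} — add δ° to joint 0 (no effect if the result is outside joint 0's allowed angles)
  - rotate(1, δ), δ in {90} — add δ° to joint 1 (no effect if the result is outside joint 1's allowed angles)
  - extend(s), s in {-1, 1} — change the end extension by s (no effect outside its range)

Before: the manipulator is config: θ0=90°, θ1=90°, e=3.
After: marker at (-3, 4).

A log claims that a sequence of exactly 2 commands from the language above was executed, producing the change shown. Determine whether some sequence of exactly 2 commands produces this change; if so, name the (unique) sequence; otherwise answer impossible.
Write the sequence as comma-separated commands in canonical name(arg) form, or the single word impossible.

t0: config: θ0=90°, θ1=90°, e=3
1. extend(-1) → config: θ0=90°, θ1=90°, e=2
2. extend(-1) → config: θ0=90°, θ1=90°, e=1
all 25 alternatives checked — unique.

extend(-1), extend(-1)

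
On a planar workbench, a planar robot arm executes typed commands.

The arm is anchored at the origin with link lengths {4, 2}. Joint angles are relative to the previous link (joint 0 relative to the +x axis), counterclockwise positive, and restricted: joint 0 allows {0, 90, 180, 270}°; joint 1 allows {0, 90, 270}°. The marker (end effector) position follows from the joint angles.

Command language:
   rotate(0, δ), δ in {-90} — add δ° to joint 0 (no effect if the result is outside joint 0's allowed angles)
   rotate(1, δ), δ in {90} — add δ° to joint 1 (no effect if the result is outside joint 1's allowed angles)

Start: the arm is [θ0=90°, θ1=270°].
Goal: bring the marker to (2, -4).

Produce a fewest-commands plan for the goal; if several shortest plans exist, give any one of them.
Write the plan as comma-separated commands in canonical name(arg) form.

rotate(1, 90), rotate(1, 90), rotate(0, -90), rotate(0, -90)

from: [θ0=90°, θ1=270°]
step 1 (rotate(1, 90)): [θ0=90°, θ1=0°]
step 2 (rotate(1, 90)): [θ0=90°, θ1=90°]
step 3 (rotate(0, -90)): [θ0=0°, θ1=90°]
step 4 (rotate(0, -90)): [θ0=270°, θ1=90°]
no 3-step plan works, so 4 is optimal.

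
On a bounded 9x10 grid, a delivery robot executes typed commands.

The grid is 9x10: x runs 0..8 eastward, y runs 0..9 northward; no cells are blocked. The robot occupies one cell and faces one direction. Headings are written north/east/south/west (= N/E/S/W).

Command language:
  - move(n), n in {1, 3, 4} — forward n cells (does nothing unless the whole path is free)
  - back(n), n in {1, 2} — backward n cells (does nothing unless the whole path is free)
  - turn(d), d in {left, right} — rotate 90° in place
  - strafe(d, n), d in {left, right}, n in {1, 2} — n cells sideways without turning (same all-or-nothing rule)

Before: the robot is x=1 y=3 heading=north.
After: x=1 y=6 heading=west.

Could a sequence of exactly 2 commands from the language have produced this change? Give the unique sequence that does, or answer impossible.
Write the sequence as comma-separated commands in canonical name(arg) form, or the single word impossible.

key: cell and facing (now W) both changed — the 2 commands mix motion and turning
initial: x=1 y=3 heading=north
1. move(3) → x=1 y=6 heading=north
2. turn(left) → x=1 y=6 heading=west
no other 2-command option fits: unique.

move(3), turn(left)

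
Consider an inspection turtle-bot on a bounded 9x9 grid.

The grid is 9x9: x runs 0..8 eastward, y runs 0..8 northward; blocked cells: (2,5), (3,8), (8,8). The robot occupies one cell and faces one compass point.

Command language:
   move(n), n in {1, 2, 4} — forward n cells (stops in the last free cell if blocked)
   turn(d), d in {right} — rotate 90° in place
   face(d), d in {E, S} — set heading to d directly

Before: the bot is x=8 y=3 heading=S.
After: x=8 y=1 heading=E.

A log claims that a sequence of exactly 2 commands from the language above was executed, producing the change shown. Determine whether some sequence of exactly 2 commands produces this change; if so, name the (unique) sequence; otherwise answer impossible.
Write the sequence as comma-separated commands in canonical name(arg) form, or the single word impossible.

key: order matters: swapping move(2) and face(E) lands elsewhere
begin: x=8 y=3 heading=S
step 1 (move(2)): x=8 y=1 heading=S
step 2 (face(E)): x=8 y=1 heading=E
uniquely the one of 36 2-step routes that fits.

move(2), face(E)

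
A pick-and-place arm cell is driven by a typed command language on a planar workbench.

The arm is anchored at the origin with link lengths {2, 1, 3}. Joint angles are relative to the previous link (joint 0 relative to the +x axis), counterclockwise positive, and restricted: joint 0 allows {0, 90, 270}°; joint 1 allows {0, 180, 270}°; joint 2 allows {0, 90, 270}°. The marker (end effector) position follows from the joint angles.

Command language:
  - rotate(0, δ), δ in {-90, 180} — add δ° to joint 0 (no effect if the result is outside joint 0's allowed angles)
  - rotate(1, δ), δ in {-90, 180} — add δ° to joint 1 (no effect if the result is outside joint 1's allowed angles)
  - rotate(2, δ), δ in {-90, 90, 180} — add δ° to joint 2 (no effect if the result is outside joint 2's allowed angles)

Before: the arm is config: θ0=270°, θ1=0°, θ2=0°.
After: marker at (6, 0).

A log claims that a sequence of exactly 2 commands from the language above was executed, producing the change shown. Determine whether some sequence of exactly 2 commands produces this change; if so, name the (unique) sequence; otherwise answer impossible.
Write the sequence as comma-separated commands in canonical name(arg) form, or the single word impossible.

key: running rotate(0, -90) before rotate(0, 180) would end elsewhere — order is forced
initial: config: θ0=270°, θ1=0°, θ2=0°
t=1 rotate(0, 180) ⇒ config: θ0=90°, θ1=0°, θ2=0°
t=2 rotate(0, -90) ⇒ config: θ0=0°, θ1=0°, θ2=0°
no other 2-command option fits: unique.

rotate(0, 180), rotate(0, -90)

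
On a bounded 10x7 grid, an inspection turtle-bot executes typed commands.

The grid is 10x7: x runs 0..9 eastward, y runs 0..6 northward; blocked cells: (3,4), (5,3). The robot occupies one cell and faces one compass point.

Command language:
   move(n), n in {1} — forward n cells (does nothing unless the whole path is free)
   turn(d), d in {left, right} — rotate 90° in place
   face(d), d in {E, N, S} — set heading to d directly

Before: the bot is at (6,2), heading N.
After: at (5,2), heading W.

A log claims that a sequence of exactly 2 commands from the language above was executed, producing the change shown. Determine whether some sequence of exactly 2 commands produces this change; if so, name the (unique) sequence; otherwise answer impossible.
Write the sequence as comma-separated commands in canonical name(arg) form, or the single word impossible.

key: position moved to (5,2) AND the heading swung to W — translation plus rotation needed
from: at (6,2), heading N
1. turn(left) → at (6,2), heading W
2. move(1) → at (5,2), heading W
no other 2-command option fits: unique.

turn(left), move(1)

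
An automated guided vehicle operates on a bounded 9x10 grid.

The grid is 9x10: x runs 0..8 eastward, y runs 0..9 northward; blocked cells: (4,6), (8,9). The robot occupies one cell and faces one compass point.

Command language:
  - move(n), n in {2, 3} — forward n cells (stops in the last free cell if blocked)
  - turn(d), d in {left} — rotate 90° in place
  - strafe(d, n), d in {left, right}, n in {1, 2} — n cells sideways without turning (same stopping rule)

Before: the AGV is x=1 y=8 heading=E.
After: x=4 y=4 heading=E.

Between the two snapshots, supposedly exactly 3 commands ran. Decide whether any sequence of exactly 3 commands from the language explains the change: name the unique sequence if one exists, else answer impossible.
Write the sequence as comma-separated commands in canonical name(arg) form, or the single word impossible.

strafe(right, 2), strafe(right, 2), move(3)

key: still facing E at the end — nothing in the sequence rotates
initial: x=1 y=8 heading=E
step 1 (strafe(right, 2)): x=1 y=6 heading=E
step 2 (strafe(right, 2)): x=1 y=4 heading=E
step 3 (move(3)): x=4 y=4 heading=E
all 343 alternatives checked — unique.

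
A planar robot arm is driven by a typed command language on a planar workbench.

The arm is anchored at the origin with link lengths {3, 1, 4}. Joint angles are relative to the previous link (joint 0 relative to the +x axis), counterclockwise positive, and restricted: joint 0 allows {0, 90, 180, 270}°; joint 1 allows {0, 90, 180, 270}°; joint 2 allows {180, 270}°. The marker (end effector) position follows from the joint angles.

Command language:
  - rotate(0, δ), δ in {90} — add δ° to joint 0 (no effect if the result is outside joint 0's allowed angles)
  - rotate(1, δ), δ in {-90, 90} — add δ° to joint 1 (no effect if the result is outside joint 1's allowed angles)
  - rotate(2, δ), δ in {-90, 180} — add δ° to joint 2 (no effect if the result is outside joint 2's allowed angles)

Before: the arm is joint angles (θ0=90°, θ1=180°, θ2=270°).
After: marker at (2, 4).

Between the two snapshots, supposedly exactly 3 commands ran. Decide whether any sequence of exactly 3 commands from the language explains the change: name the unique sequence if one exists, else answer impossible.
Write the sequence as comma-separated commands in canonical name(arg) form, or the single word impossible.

t0: joint angles (θ0=90°, θ1=180°, θ2=270°)
step 1 (rotate(0, 90)): joint angles (θ0=180°, θ1=180°, θ2=270°)
step 2 (rotate(0, 90)): joint angles (θ0=270°, θ1=180°, θ2=270°)
step 3 (rotate(0, 90)): joint angles (θ0=0°, θ1=180°, θ2=270°)
no rival 3-sequence matches.

rotate(0, 90), rotate(0, 90), rotate(0, 90)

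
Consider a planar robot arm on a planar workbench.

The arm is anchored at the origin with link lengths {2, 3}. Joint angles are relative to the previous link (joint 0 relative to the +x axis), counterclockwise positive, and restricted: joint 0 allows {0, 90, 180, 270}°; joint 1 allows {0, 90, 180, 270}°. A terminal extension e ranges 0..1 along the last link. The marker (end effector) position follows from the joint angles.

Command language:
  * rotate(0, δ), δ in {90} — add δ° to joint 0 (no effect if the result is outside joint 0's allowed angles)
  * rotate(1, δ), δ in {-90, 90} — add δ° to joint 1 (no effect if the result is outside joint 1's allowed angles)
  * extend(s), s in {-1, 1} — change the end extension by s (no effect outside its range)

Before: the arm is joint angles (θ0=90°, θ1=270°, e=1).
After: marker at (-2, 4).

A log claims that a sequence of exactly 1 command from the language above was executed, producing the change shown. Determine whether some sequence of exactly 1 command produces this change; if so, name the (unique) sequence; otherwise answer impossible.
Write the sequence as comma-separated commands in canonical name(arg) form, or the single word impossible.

rotate(0, 90)

start: joint angles (θ0=90°, θ1=270°, e=1)
t=1 rotate(0, 90) ⇒ joint angles (θ0=180°, θ1=270°, e=1)
no rival 1-sequence matches.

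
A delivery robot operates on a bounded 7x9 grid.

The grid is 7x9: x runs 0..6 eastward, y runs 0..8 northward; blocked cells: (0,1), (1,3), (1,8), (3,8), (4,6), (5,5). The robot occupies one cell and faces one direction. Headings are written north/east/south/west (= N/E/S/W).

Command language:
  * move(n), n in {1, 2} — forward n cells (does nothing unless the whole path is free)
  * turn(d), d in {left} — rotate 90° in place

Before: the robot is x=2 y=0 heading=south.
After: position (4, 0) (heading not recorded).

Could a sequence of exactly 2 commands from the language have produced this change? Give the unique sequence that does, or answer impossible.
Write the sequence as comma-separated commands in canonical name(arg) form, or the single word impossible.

key: order matters: swapping turn(left) and move(2) lands elsewhere
begin: x=2 y=0 heading=south
step 1 (turn(left)): x=2 y=0 heading=east
step 2 (move(2)): x=4 y=0 heading=east
all 9 alternatives checked — unique.

turn(left), move(2)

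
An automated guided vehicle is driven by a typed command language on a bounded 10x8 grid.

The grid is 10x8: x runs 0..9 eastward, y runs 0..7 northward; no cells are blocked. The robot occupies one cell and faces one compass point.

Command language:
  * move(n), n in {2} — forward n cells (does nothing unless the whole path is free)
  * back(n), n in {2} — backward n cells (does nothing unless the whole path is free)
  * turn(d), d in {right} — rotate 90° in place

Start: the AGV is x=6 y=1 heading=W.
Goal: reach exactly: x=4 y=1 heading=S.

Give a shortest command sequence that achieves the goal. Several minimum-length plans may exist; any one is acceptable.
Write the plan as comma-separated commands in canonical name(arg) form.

turn(right), turn(right), back(2), turn(right)

t0: x=6 y=1 heading=W
1. turn(right) → x=6 y=1 heading=N
2. turn(right) → x=6 y=1 heading=E
3. back(2) → x=4 y=1 heading=E
4. turn(right) → x=4 y=1 heading=S
nothing shorter than 4 reaches the goal.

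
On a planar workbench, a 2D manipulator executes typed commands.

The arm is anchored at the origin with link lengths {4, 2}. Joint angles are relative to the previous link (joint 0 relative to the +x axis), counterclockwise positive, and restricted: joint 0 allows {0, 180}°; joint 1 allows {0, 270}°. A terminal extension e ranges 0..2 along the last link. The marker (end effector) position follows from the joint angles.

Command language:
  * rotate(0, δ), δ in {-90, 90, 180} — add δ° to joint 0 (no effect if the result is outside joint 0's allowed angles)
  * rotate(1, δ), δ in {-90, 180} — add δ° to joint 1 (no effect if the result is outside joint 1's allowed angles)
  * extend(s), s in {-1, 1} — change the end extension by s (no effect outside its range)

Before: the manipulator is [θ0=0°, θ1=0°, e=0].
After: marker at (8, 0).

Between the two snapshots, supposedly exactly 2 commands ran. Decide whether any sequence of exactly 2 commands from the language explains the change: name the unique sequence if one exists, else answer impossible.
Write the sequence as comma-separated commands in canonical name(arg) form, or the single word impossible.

initial: [θ0=0°, θ1=0°, e=0]
1. extend(1) → [θ0=0°, θ1=0°, e=1]
2. extend(1) → [θ0=0°, θ1=0°, e=2]
all 49 alternatives checked — unique.

extend(1), extend(1)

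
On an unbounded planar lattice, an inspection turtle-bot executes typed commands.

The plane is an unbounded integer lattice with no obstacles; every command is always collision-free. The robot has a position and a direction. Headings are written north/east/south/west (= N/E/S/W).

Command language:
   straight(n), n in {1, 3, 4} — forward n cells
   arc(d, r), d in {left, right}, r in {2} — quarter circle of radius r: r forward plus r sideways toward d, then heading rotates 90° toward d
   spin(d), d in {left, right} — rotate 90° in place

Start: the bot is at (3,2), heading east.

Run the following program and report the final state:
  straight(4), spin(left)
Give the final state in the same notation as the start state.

from: at (3,2), heading east
t=1 straight(4) ⇒ at (7,2), heading east
t=2 spin(left) ⇒ at (7,2), heading north

at (7,2), heading north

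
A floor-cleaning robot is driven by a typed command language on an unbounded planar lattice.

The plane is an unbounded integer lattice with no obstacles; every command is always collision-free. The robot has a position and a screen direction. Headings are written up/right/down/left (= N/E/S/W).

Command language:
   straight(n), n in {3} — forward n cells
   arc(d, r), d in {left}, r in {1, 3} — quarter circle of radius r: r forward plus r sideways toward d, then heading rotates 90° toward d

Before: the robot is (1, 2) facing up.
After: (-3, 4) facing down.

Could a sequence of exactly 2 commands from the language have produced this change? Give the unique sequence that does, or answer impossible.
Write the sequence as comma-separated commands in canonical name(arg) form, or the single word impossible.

key: cell and facing (now S) both changed — the 2 commands mix motion and turning
begin: (1, 2) facing up
t=1 arc(left, 3) ⇒ (-2, 5) facing left
t=2 arc(left, 1) ⇒ (-3, 4) facing down
all 9 alternatives checked — unique.

arc(left, 3), arc(left, 1)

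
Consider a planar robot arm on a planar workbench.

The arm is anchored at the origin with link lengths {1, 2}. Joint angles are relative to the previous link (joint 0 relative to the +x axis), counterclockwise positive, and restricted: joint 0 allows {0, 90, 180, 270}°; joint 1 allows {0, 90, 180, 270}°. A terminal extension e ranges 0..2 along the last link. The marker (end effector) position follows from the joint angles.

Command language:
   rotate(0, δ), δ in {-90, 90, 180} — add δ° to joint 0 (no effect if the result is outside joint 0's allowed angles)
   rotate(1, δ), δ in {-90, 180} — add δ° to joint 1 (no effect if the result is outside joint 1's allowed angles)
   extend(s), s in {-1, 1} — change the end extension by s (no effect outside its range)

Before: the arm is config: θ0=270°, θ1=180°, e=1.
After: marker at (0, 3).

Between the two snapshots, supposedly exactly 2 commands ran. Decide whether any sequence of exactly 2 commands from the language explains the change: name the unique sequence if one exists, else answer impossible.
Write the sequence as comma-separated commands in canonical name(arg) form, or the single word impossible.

start: config: θ0=270°, θ1=180°, e=1
step 1 (extend(1)): config: θ0=270°, θ1=180°, e=2
step 2 (extend(1)): config: θ0=270°, θ1=180°, e=2
no other 2-command option fits: unique.

extend(1), extend(1)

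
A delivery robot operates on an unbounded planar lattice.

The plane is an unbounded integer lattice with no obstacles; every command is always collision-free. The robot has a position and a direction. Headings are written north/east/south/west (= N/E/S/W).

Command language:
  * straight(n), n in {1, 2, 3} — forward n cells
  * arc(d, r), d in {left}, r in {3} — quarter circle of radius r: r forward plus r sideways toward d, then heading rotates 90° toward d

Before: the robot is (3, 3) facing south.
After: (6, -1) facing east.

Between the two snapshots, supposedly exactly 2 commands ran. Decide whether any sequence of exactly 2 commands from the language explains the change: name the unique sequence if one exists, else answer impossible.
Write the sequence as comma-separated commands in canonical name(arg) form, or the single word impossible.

straight(1), arc(left, 3)

key: order matters: swapping straight(1) and arc(left, 3) lands elsewhere
start: (3, 3) facing south
t=1 straight(1) ⇒ (3, 2) facing south
t=2 arc(left, 3) ⇒ (6, -1) facing east
no rival 2-sequence matches.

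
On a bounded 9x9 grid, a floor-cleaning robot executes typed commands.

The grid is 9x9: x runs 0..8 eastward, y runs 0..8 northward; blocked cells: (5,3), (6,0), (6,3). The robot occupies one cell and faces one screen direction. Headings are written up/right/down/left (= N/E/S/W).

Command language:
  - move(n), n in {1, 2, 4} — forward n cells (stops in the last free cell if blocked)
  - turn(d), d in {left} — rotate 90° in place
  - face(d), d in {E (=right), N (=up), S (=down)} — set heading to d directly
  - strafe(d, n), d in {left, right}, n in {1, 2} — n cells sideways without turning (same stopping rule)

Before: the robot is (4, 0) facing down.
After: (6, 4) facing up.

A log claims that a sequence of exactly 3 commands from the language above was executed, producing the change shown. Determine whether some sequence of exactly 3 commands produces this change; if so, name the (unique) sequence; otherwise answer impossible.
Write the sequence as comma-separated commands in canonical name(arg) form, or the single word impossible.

face(N), move(4), strafe(right, 2)

key: order matters: swapping face(N) and strafe(right, 2) lands elsewhere
start: (4, 0) facing down
[1] after face(N): (4, 0) facing up
[2] after move(4): (4, 4) facing up
[3] after strafe(right, 2): (6, 4) facing up
no other 3-command option fits: unique.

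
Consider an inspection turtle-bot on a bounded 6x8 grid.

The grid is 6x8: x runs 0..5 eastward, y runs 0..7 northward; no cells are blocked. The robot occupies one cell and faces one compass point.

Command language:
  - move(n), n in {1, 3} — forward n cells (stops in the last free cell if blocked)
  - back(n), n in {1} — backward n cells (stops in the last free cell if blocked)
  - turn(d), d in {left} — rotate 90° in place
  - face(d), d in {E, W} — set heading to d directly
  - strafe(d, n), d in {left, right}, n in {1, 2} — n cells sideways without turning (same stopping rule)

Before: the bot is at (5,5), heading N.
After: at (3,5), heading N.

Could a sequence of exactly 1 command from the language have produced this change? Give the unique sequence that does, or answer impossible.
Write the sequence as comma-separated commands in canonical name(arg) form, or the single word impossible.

key: heading stays N — the single command does not turn
initial: at (5,5), heading N
[1] after strafe(left, 2): at (3,5), heading N
no other 1-command option fits: unique.

strafe(left, 2)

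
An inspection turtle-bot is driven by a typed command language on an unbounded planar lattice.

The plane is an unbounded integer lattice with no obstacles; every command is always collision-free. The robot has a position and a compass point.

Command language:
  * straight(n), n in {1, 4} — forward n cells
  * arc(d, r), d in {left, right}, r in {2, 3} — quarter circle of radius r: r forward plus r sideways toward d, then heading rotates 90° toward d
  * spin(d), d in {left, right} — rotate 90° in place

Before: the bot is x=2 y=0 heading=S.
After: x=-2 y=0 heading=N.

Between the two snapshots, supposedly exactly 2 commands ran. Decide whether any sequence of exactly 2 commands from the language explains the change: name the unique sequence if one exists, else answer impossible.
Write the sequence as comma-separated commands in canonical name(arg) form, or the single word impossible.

key: cell and facing (now N) both changed — the 2 commands mix motion and turning
start: x=2 y=0 heading=S
step 1 (arc(right, 2)): x=0 y=-2 heading=W
step 2 (arc(right, 2)): x=-2 y=0 heading=N
all 64 alternatives checked — unique.

arc(right, 2), arc(right, 2)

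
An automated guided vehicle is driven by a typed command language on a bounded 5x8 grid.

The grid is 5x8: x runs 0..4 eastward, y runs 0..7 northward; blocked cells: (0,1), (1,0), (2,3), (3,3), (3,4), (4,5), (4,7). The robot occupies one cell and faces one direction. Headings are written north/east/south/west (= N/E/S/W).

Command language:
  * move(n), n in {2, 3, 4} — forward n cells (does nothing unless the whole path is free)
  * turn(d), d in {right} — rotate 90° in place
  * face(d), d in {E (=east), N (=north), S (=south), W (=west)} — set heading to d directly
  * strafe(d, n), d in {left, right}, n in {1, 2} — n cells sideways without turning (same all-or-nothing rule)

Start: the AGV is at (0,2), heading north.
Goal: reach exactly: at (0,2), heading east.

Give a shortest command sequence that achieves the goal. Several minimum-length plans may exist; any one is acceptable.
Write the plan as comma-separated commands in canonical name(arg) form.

face(E)

initial: at (0,2), heading north
[1] after face(E): at (0,2), heading east
nothing shorter than 1 reaches the goal.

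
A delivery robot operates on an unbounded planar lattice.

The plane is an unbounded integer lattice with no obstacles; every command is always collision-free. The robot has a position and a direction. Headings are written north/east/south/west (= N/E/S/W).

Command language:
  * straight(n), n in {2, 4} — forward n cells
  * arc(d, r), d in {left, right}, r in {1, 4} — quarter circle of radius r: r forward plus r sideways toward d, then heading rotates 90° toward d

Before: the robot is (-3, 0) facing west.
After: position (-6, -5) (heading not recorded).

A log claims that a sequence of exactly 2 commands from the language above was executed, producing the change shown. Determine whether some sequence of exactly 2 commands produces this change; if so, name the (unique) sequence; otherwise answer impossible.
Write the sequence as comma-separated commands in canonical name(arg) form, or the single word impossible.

arc(left, 4), arc(left, 1)

key: order matters: swapping arc(left, 4) and arc(left, 1) lands elsewhere
t0: (-3, 0) facing west
[1] after arc(left, 4): (-7, -4) facing south
[2] after arc(left, 1): (-6, -5) facing east
all 36 alternatives checked — unique.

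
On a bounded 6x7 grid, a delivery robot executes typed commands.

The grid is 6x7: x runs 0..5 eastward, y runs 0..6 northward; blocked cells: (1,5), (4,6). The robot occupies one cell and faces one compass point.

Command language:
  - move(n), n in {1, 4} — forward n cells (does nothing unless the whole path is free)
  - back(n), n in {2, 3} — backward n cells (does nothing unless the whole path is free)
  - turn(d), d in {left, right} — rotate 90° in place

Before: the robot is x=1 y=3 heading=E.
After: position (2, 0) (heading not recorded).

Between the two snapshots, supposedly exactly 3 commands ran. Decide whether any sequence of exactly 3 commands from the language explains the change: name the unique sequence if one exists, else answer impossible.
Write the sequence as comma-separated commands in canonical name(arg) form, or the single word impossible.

key: running back(3) before move(1) would end elsewhere — order is forced
begin: x=1 y=3 heading=E
1. move(1) → x=2 y=3 heading=E
2. turn(left) → x=2 y=3 heading=N
3. back(3) → x=2 y=0 heading=N
no other 3-command option fits: unique.

move(1), turn(left), back(3)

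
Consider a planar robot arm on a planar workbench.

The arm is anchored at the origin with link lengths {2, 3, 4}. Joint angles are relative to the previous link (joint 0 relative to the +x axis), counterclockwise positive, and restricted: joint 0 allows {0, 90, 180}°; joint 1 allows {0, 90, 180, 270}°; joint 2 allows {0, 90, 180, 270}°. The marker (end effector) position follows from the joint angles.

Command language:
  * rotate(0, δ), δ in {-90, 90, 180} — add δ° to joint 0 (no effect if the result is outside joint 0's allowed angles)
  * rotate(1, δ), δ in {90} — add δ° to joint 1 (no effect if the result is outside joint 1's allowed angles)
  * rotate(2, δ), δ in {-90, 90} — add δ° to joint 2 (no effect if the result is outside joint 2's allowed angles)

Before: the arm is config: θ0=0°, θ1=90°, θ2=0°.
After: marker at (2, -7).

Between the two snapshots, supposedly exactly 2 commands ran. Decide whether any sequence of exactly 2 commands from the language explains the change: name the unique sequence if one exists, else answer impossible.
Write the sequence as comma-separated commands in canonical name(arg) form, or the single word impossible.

from: config: θ0=0°, θ1=90°, θ2=0°
step 1 (rotate(1, 90)): config: θ0=0°, θ1=180°, θ2=0°
step 2 (rotate(1, 90)): config: θ0=0°, θ1=270°, θ2=0°
no other 2-command option fits: unique.

rotate(1, 90), rotate(1, 90)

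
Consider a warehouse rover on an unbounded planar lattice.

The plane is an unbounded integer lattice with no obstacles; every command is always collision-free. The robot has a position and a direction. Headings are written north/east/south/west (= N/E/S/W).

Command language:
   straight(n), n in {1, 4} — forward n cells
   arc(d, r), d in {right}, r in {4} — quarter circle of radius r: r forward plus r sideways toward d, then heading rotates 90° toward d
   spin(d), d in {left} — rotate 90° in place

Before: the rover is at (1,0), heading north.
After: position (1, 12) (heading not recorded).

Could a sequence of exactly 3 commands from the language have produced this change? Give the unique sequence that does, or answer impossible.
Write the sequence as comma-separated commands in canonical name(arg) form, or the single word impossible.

initial: at (1,0), heading north
1. straight(4) → at (1,4), heading north
2. straight(4) → at (1,8), heading north
3. straight(4) → at (1,12), heading north
all 64 alternatives checked — unique.

straight(4), straight(4), straight(4)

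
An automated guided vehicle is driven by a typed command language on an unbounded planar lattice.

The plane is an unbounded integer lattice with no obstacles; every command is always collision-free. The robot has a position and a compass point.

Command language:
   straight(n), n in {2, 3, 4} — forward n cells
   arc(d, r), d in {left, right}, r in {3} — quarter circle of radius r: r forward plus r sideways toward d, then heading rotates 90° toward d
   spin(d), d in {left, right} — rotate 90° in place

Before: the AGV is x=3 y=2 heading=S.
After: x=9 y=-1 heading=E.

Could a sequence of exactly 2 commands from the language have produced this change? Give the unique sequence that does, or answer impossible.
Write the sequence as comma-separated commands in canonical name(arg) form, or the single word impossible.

arc(left, 3), straight(3)

key: running straight(3) before arc(left, 3) would end elsewhere — order is forced
start: x=3 y=2 heading=S
t=1 arc(left, 3) ⇒ x=6 y=-1 heading=E
t=2 straight(3) ⇒ x=9 y=-1 heading=E
no other 2-command option fits: unique.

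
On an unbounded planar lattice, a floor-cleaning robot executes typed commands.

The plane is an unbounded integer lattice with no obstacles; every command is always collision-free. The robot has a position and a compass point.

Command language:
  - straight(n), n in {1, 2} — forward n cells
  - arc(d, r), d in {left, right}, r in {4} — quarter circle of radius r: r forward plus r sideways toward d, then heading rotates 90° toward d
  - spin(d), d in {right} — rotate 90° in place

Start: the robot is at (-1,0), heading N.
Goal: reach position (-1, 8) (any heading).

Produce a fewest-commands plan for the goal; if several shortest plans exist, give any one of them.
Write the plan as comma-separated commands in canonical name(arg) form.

begin: at (-1,0), heading N
t=1 spin(right) ⇒ at (-1,0), heading E
t=2 arc(left, 4) ⇒ at (3,4), heading N
t=3 arc(left, 4) ⇒ at (-1,8), heading W
nothing shorter than 3 reaches the goal.

spin(right), arc(left, 4), arc(left, 4)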